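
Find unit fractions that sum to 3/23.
1/8 + 1/184

Greedy algorithm:
3/23: ceiling(23/3) = 8, use 1/8
1/184: ceiling(184/1) = 184, use 1/184
Result: 3/23 = 1/8 + 1/184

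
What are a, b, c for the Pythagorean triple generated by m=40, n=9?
(1519, 720, 1681)

Euclid's formula: a = m² - n², b = 2mn, c = m² + n²
m = 40, n = 9
a = 40² - 9² = 1600 - 81 = 1519
b = 2 × 40 × 9 = 720
c = 40² + 9² = 1600 + 81 = 1681
Verification: 1519² + 720² = 2307361 + 518400 = 2825761 = 1681² ✓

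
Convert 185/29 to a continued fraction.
[6; 2, 1, 1, 1, 3]

Euclidean algorithm steps:
185 = 6 × 29 + 11
29 = 2 × 11 + 7
11 = 1 × 7 + 4
7 = 1 × 4 + 3
4 = 1 × 3 + 1
3 = 3 × 1 + 0
Continued fraction: [6; 2, 1, 1, 1, 3]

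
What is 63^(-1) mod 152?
111

gcd(63, 152) = 1, so the inverse exists.
Extended Euclidean algorithm on (152, 63):
152 = 2 × 63 + 26  ⟹  26 = (1)·152 + (-2)·63
63 = 2 × 26 + 11  ⟹  11 = (-2)·152 + (5)·63
26 = 2 × 11 + 4  ⟹  4 = (5)·152 + (-12)·63
11 = 2 × 4 + 3  ⟹  3 = (-12)·152 + (29)·63
4 = 1 × 3 + 1  ⟹  1 = (17)·152 + (-41)·63
So (-41)·63 ≡ 1 (mod 152), i.e. 63^(-1) ≡ -41 ≡ 111 (mod 152).
Check: 63 × 111 = 6993 ≡ 1 (mod 152)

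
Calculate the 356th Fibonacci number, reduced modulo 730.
377

Matrix identity: Q^n = [[F_(n+1), F_n], [F_n, F_(n-1)]] with Q = [[1,1],[1,0]].
n = 356 = 101100100₂. Square-and-multiply, entries mod 730:
Q^1 = [[1,1],[1,0]]
Q^2 = (Q^1)² = [[2,1],[1,1]]
Q^5 = (Q^2)²·Q = [[8,5],[5,3]]
Q^11 = (Q^5)²·Q = [[144,89],[89,55]]
Q^22 = (Q^11)² = [[187,191],[191,726]]
Q^44 = (Q^22)² = [[640,643],[643,727]]
Q^89 = (Q^44)²·Q = [[400,339],[339,61]]
Q^178 = (Q^89)² = [[441,59],[59,382]]
Q^356 = (Q^178)² = [[132,377],[377,485]]
F_356 mod 730 = Q^356[0][1] = 377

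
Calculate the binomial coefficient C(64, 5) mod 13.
12

Using Lucas' theorem:
Write n=64 and k=5 in base 13:
n in base 13: [4, 12]
k in base 13: [0, 5]
C(64,5) mod 13 = ∏ C(n_i, k_i) mod 13
Digit binomials (mod 13): C(4,0) = 1; C(12,5) = 792 ≡ 12
Product: 1 × 12 = 12 ≡ 12 (mod 13)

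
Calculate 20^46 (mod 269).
61

Repeated squaring. Binary of 46 = 101110.
20^1 ≡ 20 (mod 269); 20^2 ≡ 131 (mod 269); 20^4 ≡ 214 (mod 269); 20^8 ≡ 66 (mod 269); 20^16 ≡ 52 (mod 269); 20^32 ≡ 14 (mod 269)
20^46 = 20^2 × 20^4 × 20^8 × 20^32 ≡ 61 (mod 269)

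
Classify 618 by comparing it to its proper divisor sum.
abundant

Proper divisors of 618: sum = 1 + 2 + 3 + 6 + 103 + 206 + 309 = 630
Since 630 > 618, 618 is abundant.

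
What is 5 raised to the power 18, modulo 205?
105

Repeated squaring. Binary of 18 = 10010.
5^1 ≡ 5 (mod 205); 5^2 ≡ 25 (mod 205); 5^4 ≡ 10 (mod 205); 5^8 ≡ 100 (mod 205); 5^16 ≡ 160 (mod 205)
5^18 = 5^2 × 5^16 ≡ 105 (mod 205)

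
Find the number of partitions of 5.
7

p(n) counts ways to write n as a sum of positive integers (order ignored).
Examples: 5; 4 + 1; 3 + 2; 3 + 1 + 1; 2 + 2 + 1; ... (7 total)
p(5) = 7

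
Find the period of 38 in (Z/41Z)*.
8

41 is prime, so ord(38) divides φ(41) = 40.
Divisors of 40: 1, 2, 4, 5, 8, 10, 20, 40.
Repeated squaring: 38^1 ≡ 38, 38^2 ≡ 9, 38^4 ≡ 40, 38^8 ≡ 1, 38^16 ≡ 1, 38^32 ≡ 1 (mod 41).
Test 38^d mod 41 for each divisor d in increasing order:
38^1 ≡ 38
38^2 ≡ 9
38^4 ≡ 40
38^5 = 38^4·38^1 ≡ 3
38^8 ≡ 1  ← first divisor giving 1
The order is 8.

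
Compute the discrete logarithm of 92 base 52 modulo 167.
157

Baby-step giant-step with step n = ⌈√167⌉ = 13.
Baby steps 52^j mod 167 (j:value) for j=0..12: 0:1, 1:52, 2:32, 3:161, 4:22, 5:142, 6:36, 7:35, 8:150, 9:118, 10:124, 11:102, 12:127.
Giant-step multiplier: 52^(-13) ≡ 52^(166-13) = 52^153 ≡ 156 (mod 167).
Giant steps γ_i = 92·156^i mod 167: γ_0=92, γ_1=157, γ_2=110, γ_3=126, γ_4=117, γ_5=49, γ_6=129, γ_7=84, γ_8=78, γ_9=144, γ_10=86, γ_11=56, γ_12=52 (in table at j=1).
x = i·n + j = 12·13 + 1 = 157.
Check: 52^157 ≡ 92 (mod 167).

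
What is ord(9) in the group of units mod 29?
14

29 is prime, so ord(9) divides φ(29) = 28.
Divisors of 28: 1, 2, 4, 7, 14, 28.
Repeated squaring: 9^1 ≡ 9, 9^2 ≡ 23, 9^4 ≡ 7, 9^8 ≡ 20, 9^16 ≡ 23 (mod 29).
Test 9^d mod 29 for each divisor d in increasing order:
9^1 ≡ 9
9^2 ≡ 23
9^4 ≡ 7
9^7 = 9^4·9^2·9^1 ≡ 28
9^14 = 9^8·9^4·9^2 ≡ 1  ← first divisor giving 1
The order is 14.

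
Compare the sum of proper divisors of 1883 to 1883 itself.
deficient

Proper divisors of 1883: sum = 1 + 7 + 269 = 277
Since 277 < 1883, 1883 is deficient.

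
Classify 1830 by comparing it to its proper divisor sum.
abundant

Proper divisors of 1830: sum = 1 + 2 + 3 + 5 + 6 + 10 + 15 + 30 + 61 + 122 + 183 + 305 + 366 + 610 + 915 = 2634
Since 2634 > 1830, 1830 is abundant.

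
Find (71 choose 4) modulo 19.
13

Using Lucas' theorem:
Write n=71 and k=4 in base 19:
n in base 19: [3, 14]
k in base 19: [0, 4]
C(71,4) mod 19 = ∏ C(n_i, k_i) mod 19
Digit binomials (mod 19): C(3,0) = 1; C(14,4) = 1001 ≡ 13
Product: 1 × 13 = 13 ≡ 13 (mod 19)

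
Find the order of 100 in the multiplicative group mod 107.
53

107 is prime, so ord(100) divides φ(107) = 106.
Divisors of 106: 1, 2, 53, 106.
Repeated squaring: 100^1 ≡ 100, 100^2 ≡ 49, 100^4 ≡ 47, 100^8 ≡ 69, 100^16 ≡ 53, 100^32 ≡ 27, 100^64 ≡ 87 (mod 107).
Test 100^d mod 107 for each divisor d in increasing order:
100^1 ≡ 100
100^2 ≡ 49
100^53 = 100^32·100^16·100^4·100^1 ≡ 1  ← first divisor giving 1
The order is 53.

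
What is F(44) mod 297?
168

Matrix identity: Q^n = [[F_(n+1), F_n], [F_n, F_(n-1)]] with Q = [[1,1],[1,0]].
n = 44 = 101100₂. Square-and-multiply, entries mod 297:
Q^1 = [[1,1],[1,0]]
Q^2 = (Q^1)² = [[2,1],[1,1]]
Q^5 = (Q^2)²·Q = [[8,5],[5,3]]
Q^11 = (Q^5)²·Q = [[144,89],[89,55]]
Q^22 = (Q^11)² = [[145,188],[188,254]]
Q^44 = (Q^22)² = [[236,168],[168,68]]
F_44 mod 297 = Q^44[0][1] = 168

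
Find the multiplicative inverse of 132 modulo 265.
263

gcd(132, 265) = 1, so the inverse exists.
Extended Euclidean algorithm on (265, 132):
265 = 2 × 132 + 1  ⟹  1 = (1)·265 + (-2)·132
So (-2)·132 ≡ 1 (mod 265), i.e. 132^(-1) ≡ -2 ≡ 263 (mod 265).
Check: 132 × 263 = 34716 ≡ 1 (mod 265)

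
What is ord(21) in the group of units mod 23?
22

23 is prime, so ord(21) divides φ(23) = 22.
Divisors of 22: 1, 2, 11, 22.
Repeated squaring: 21^1 ≡ 21, 21^2 ≡ 4, 21^4 ≡ 16, 21^8 ≡ 3, 21^16 ≡ 9 (mod 23).
Test 21^d mod 23 for each divisor d in increasing order:
21^1 ≡ 21
21^2 ≡ 4
21^11 = 21^8·21^2·21^1 ≡ 22
21^22 = 21^16·21^4·21^2 ≡ 1  ← first divisor giving 1
The order is 22.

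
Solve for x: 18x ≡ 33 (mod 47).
x ≡ 41 (mod 47)

gcd(18, 47) = 1, which divides 33, so solutions exist.
Find 18^(-1) mod 47 by the extended Euclidean algorithm:
47 = 2 × 18 + 11  ⟹  11 = (1)·47 + (-2)·18
18 = 1 × 11 + 7  ⟹  7 = (-1)·47 + (3)·18
11 = 1 × 7 + 4  ⟹  4 = (2)·47 + (-5)·18
7 = 1 × 4 + 3  ⟹  3 = (-3)·47 + (8)·18
4 = 1 × 3 + 1  ⟹  1 = (5)·47 + (-13)·18
So (-13)·18 ≡ 1 (mod 47), i.e. 18^(-1) ≡ -13 ≡ 34 (mod 47).
x ≡ 34 × 33 = 1122 ≡ 41 (mod 47).
Check: 18 × 41 = 738 ≡ 33 (mod 47).
Unique solution: x ≡ 41 (mod 47)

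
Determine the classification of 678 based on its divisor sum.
abundant

Proper divisors of 678: sum = 1 + 2 + 3 + 6 + 113 + 226 + 339 = 690
Since 690 > 678, 678 is abundant.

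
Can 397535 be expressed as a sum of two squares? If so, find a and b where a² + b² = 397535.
Not possible

Factorization: 397535 = 5 × 43^3
By Fermat: n is sum of two squares iff every prime p ≡ 3 (mod 4) appears to even power.
Prime(s) ≡ 3 (mod 4) with odd exponent: [(43, 3)]
Therefore 397535 cannot be expressed as a² + b².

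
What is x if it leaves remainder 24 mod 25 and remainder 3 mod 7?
24

Using Chinese Remainder Theorem:
M = 25 × 7 = 175
M1 = 7, M2 = 25
y1 = 7^(-1) mod 25 = 18
y2 = 25^(-1) mod 7 = 2
x = (24×7×18 + 3×25×2) mod 175 = 24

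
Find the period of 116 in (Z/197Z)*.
98

197 is prime, so ord(116) divides φ(197) = 196.
Divisors of 196: 1, 2, 4, 7, 14, 28, 49, 98, 196.
Repeated squaring: 116^1 ≡ 116, 116^2 ≡ 60, 116^4 ≡ 54, 116^8 ≡ 158, 116^16 ≡ 142, 116^32 ≡ 70, 116^64 ≡ 172, 116^128 ≡ 34 (mod 197).
Test 116^d mod 197 for each divisor d in increasing order:
116^1 ≡ 116
116^2 ≡ 60
116^4 ≡ 54
116^7 = 116^4·116^2·116^1 ≡ 161
116^14 = 116^8·116^4·116^2 ≡ 114
116^28 = 116^16·116^8·116^4 ≡ 191
116^49 = 116^32·116^16·116^1 ≡ 196
116^98 = 116^64·116^32·116^2 ≡ 1  ← first divisor giving 1
The order is 98.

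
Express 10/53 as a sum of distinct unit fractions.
1/6 + 1/46 + 1/3657

Greedy algorithm:
10/53: ceiling(53/10) = 6, use 1/6
7/318: ceiling(318/7) = 46, use 1/46
1/3657: ceiling(3657/1) = 3657, use 1/3657
Result: 10/53 = 1/6 + 1/46 + 1/3657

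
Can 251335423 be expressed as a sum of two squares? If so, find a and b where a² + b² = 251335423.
Not possible

Factorization: 251335423 = 73 × 151^3
By Fermat: n is sum of two squares iff every prime p ≡ 3 (mod 4) appears to even power.
Prime(s) ≡ 3 (mod 4) with odd exponent: [(151, 3)]
Therefore 251335423 cannot be expressed as a² + b².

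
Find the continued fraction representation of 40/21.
[1; 1, 9, 2]

Euclidean algorithm steps:
40 = 1 × 21 + 19
21 = 1 × 19 + 2
19 = 9 × 2 + 1
2 = 2 × 1 + 0
Continued fraction: [1; 1, 9, 2]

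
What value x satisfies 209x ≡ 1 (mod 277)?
167

gcd(209, 277) = 1, so the inverse exists.
Extended Euclidean algorithm on (277, 209):
277 = 1 × 209 + 68  ⟹  68 = (1)·277 + (-1)·209
209 = 3 × 68 + 5  ⟹  5 = (-3)·277 + (4)·209
68 = 13 × 5 + 3  ⟹  3 = (40)·277 + (-53)·209
5 = 1 × 3 + 2  ⟹  2 = (-43)·277 + (57)·209
3 = 1 × 2 + 1  ⟹  1 = (83)·277 + (-110)·209
So (-110)·209 ≡ 1 (mod 277), i.e. 209^(-1) ≡ -110 ≡ 167 (mod 277).
Check: 209 × 167 = 34903 ≡ 1 (mod 277)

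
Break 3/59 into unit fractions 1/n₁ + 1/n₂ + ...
1/20 + 1/1180

Greedy algorithm:
3/59: ceiling(59/3) = 20, use 1/20
1/1180: ceiling(1180/1) = 1180, use 1/1180
Result: 3/59 = 1/20 + 1/1180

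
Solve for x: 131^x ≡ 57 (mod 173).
76

Baby-step giant-step with step n = ⌈√173⌉ = 14.
Baby steps 131^j mod 173 (j:value) for j=0..13: 0:1, 1:131, 2:34, 3:129, 4:118, 5:61, 6:33, 7:171, 8:84, 9:105, 10:88, 11:110, 12:51, 13:107.
Giant-step multiplier: 131^(-14) ≡ 131^(172-14) = 131^158 ≡ 130 (mod 173).
Giant steps γ_i = 57·130^i mod 173: γ_0=57, γ_1=144, γ_2=36, γ_3=9, γ_4=132, γ_5=33 (in table at j=6).
x = i·n + j = 5·14 + 6 = 76.
Check: 131^76 ≡ 57 (mod 173).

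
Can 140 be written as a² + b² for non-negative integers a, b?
Not possible

Factorization: 140 = 2^2 × 5 × 7
By Fermat: n is sum of two squares iff every prime p ≡ 3 (mod 4) appears to even power.
Prime(s) ≡ 3 (mod 4) with odd exponent: [(7, 1)]
Therefore 140 cannot be expressed as a² + b².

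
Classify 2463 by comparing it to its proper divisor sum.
deficient

Proper divisors of 2463: sum = 1 + 3 + 821 = 825
Since 825 < 2463, 2463 is deficient.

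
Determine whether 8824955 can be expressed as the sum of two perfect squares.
Not possible

Factorization: 8824955 = 5 × 17 × 47^3
By Fermat: n is sum of two squares iff every prime p ≡ 3 (mod 4) appears to even power.
Prime(s) ≡ 3 (mod 4) with odd exponent: [(47, 3)]
Therefore 8824955 cannot be expressed as a² + b².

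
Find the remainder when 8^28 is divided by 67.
40

Repeated squaring. Binary of 28 = 11100.
8^1 ≡ 8 (mod 67); 8^2 ≡ 64 (mod 67); 8^4 ≡ 9 (mod 67); 8^8 ≡ 14 (mod 67); 8^16 ≡ 62 (mod 67)
8^28 = 8^4 × 8^8 × 8^16 ≡ 40 (mod 67)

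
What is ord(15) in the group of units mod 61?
15

61 is prime, so ord(15) divides φ(61) = 60.
Divisors of 60: 1, 2, 3, 4, 5, 6, 10, 12, 15, 20, 30, 60.
Repeated squaring: 15^1 ≡ 15, 15^2 ≡ 42, 15^4 ≡ 56, 15^8 ≡ 25, 15^16 ≡ 15, 15^32 ≡ 42 (mod 61).
Test 15^d mod 61 for each divisor d in increasing order:
15^1 ≡ 15
15^2 ≡ 42
15^3 = 15^2·15^1 ≡ 20
15^4 ≡ 56
15^5 = 15^4·15^1 ≡ 47
15^6 = 15^4·15^2 ≡ 34
15^10 = 15^8·15^2 ≡ 13
15^12 = 15^8·15^4 ≡ 58
15^15 = 15^8·15^4·15^2·15^1 ≡ 1  ← first divisor giving 1
The order is 15.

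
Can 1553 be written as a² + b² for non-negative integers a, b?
23² + 32² (a=23, b=32)

Factorization: 1553 = 1553
By Fermat: n is sum of two squares iff every prime p ≡ 3 (mod 4) appears to even power.
All primes ≡ 3 (mod 4) appear to even power.
Search a = 0, 1, 2, … for 1553 - a² a perfect square: first hit at a = 23: 1553 - 529 = 1024 = 32².
1553 = 23² + 32² = 529 + 1024 ✓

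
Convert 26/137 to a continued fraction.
[0; 5, 3, 1, 2, 2]

Euclidean algorithm steps:
26 = 0 × 137 + 26
137 = 5 × 26 + 7
26 = 3 × 7 + 5
7 = 1 × 5 + 2
5 = 2 × 2 + 1
2 = 2 × 1 + 0
Continued fraction: [0; 5, 3, 1, 2, 2]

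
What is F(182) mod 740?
21

Matrix identity: Q^n = [[F_(n+1), F_n], [F_n, F_(n-1)]] with Q = [[1,1],[1,0]].
n = 182 = 10110110₂. Square-and-multiply, entries mod 740:
Q^1 = [[1,1],[1,0]]
Q^2 = (Q^1)² = [[2,1],[1,1]]
Q^5 = (Q^2)²·Q = [[8,5],[5,3]]
Q^11 = (Q^5)²·Q = [[144,89],[89,55]]
Q^22 = (Q^11)² = [[537,691],[691,586]]
Q^45 = (Q^22)²·Q = [[423,690],[690,473]]
Q^91 = (Q^45)²·Q = [[469,129],[129,340]]
Q^182 = (Q^91)² = [[542,21],[21,521]]
F_182 mod 740 = Q^182[0][1] = 21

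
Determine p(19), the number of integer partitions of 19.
490

p(n) counts ways to write n as a sum of positive integers (order ignored).
Euler's pentagonal recurrence: p(k) = p(k-1) + p(k-2) - p(k-5) - p(k-7) + p(k-12) + p(k-15) - ... (offsets j(3j∓1)/2, signs ++--, p(0)=1, p(<0)=0).
DP table for k = 0..18: p(0)=1, p(1)=1, p(2)=2, p(3)=3, p(4)=5, p(5)=7, p(6)=11, p(7)=15, p(8)=22, p(9)=30, p(10)=42, p(11)=56, p(12)=77, p(13)=101, p(14)=135, p(15)=176, p(16)=231, p(17)=297, p(18)=385.
Final step: p(19) = p(18) + p(17) - p(14) - p(12) + p(7) + p(4)
= 385 + 297 - 135 - 77 + 15 + 5
= 490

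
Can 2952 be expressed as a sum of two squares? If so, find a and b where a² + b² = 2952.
6² + 54² (a=6, b=54)

Factorization: 2952 = 2^3 × 3^2 × 41
By Fermat: n is sum of two squares iff every prime p ≡ 3 (mod 4) appears to even power.
All primes ≡ 3 (mod 4) appear to even power.
Search a = 0, 1, 2, … for 2952 - a² a perfect square: first hit at a = 6: 2952 - 36 = 2916 = 54².
2952 = 6² + 54² = 36 + 2916 ✓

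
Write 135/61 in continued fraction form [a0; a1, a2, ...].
[2; 4, 1, 2, 4]

Euclidean algorithm steps:
135 = 2 × 61 + 13
61 = 4 × 13 + 9
13 = 1 × 9 + 4
9 = 2 × 4 + 1
4 = 4 × 1 + 0
Continued fraction: [2; 4, 1, 2, 4]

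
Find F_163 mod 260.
57

Matrix identity: Q^n = [[F_(n+1), F_n], [F_n, F_(n-1)]] with Q = [[1,1],[1,0]].
n = 163 = 10100011₂. Square-and-multiply, entries mod 260:
Q^1 = [[1,1],[1,0]]
Q^2 = (Q^1)² = [[2,1],[1,1]]
Q^5 = (Q^2)²·Q = [[8,5],[5,3]]
Q^10 = (Q^5)² = [[89,55],[55,34]]
Q^20 = (Q^10)² = [[26,5],[5,21]]
Q^40 = (Q^20)² = [[181,235],[235,206]]
Q^81 = (Q^40)²·Q = [[51,106],[106,205]]
Q^163 = (Q^81)²·Q = [[153,57],[57,96]]
F_163 mod 260 = Q^163[0][1] = 57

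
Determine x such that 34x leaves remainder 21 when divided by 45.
x ≡ 39 (mod 45)

gcd(34, 45) = 1, which divides 21, so solutions exist.
Find 34^(-1) mod 45 by the extended Euclidean algorithm:
45 = 1 × 34 + 11  ⟹  11 = (1)·45 + (-1)·34
34 = 3 × 11 + 1  ⟹  1 = (-3)·45 + (4)·34
So (4)·34 ≡ 1 (mod 45), i.e. 34^(-1) ≡ 4 (mod 45).
x ≡ 4 × 21 = 84 ≡ 39 (mod 45).
Check: 34 × 39 = 1326 ≡ 21 (mod 45).
Unique solution: x ≡ 39 (mod 45)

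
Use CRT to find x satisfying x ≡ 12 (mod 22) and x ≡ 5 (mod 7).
12

Using Chinese Remainder Theorem:
M = 22 × 7 = 154
M1 = 7, M2 = 22
y1 = 7^(-1) mod 22 = 19
y2 = 22^(-1) mod 7 = 1
x = (12×7×19 + 5×22×1) mod 154 = 12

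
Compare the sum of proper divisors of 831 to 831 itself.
deficient

Proper divisors of 831: sum = 1 + 3 + 277 = 281
Since 281 < 831, 831 is deficient.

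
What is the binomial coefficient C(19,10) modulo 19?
0

Using Lucas' theorem:
Write n=19 and k=10 in base 19:
n in base 19: [1, 0]
k in base 19: [0, 10]
C(19,10) mod 19 = ∏ C(n_i, k_i) mod 19
Digit binomials (mod 19): C(1,0) = 1; C(0,10) = 0 (k_i > n_i)
Product: 1 × 0 = 0 ≡ 0 (mod 19)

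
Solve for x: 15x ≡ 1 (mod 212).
99

gcd(15, 212) = 1, so the inverse exists.
Extended Euclidean algorithm on (212, 15):
212 = 14 × 15 + 2  ⟹  2 = (1)·212 + (-14)·15
15 = 7 × 2 + 1  ⟹  1 = (-7)·212 + (99)·15
So (99)·15 ≡ 1 (mod 212), i.e. 15^(-1) ≡ 99 (mod 212).
Check: 15 × 99 = 1485 ≡ 1 (mod 212)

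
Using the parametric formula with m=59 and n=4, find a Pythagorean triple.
(3465, 472, 3497)

Euclid's formula: a = m² - n², b = 2mn, c = m² + n²
m = 59, n = 4
a = 59² - 4² = 3481 - 16 = 3465
b = 2 × 59 × 4 = 472
c = 59² + 4² = 3481 + 16 = 3497
Verification: 3465² + 472² = 12006225 + 222784 = 12229009 = 3497² ✓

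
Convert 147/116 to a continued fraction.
[1; 3, 1, 2, 1, 7]

Euclidean algorithm steps:
147 = 1 × 116 + 31
116 = 3 × 31 + 23
31 = 1 × 23 + 8
23 = 2 × 8 + 7
8 = 1 × 7 + 1
7 = 7 × 1 + 0
Continued fraction: [1; 3, 1, 2, 1, 7]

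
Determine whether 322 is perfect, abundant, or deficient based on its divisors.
deficient

Proper divisors of 322: sum = 1 + 2 + 7 + 14 + 23 + 46 + 161 = 254
Since 254 < 322, 322 is deficient.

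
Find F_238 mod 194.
5

Matrix identity: Q^n = [[F_(n+1), F_n], [F_n, F_(n-1)]] with Q = [[1,1],[1,0]].
n = 238 = 11101110₂. Square-and-multiply, entries mod 194:
Q^1 = [[1,1],[1,0]]
Q^3 = (Q^1)²·Q = [[3,2],[2,1]]
Q^7 = (Q^3)²·Q = [[21,13],[13,8]]
Q^14 = (Q^7)² = [[28,183],[183,39]]
Q^29 = (Q^14)²·Q = [[168,129],[129,39]]
Q^59 = (Q^29)²·Q = [[176,51],[51,125]]
Q^119 = (Q^59)²·Q = [[40,15],[15,25]]
Q^238 = (Q^119)² = [[79,5],[5,74]]
F_238 mod 194 = Q^238[0][1] = 5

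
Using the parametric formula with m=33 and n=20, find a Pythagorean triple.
(689, 1320, 1489)

Euclid's formula: a = m² - n², b = 2mn, c = m² + n²
m = 33, n = 20
a = 33² - 20² = 1089 - 400 = 689
b = 2 × 33 × 20 = 1320
c = 33² + 20² = 1089 + 400 = 1489
Verification: 689² + 1320² = 474721 + 1742400 = 2217121 = 1489² ✓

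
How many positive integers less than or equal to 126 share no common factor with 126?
36

126 = 2 × 3^2 × 7
φ(n) = n × ∏(1 - 1/p) for each prime p dividing n
φ(126) = 126 × (1 - 1/2) × (1 - 1/3) × (1 - 1/7) = 36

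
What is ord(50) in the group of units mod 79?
39

79 is prime, so ord(50) divides φ(79) = 78.
Divisors of 78: 1, 2, 3, 6, 13, 26, 39, 78.
Repeated squaring: 50^1 ≡ 50, 50^2 ≡ 51, 50^4 ≡ 73, 50^8 ≡ 36, 50^16 ≡ 32, 50^32 ≡ 76, 50^64 ≡ 9 (mod 79).
Test 50^d mod 79 for each divisor d in increasing order:
50^1 ≡ 50
50^2 ≡ 51
50^3 = 50^2·50^1 ≡ 22
50^6 = 50^4·50^2 ≡ 10
50^13 = 50^8·50^4·50^1 ≡ 23
50^26 = 50^16·50^8·50^2 ≡ 55
50^39 = 50^32·50^4·50^2·50^1 ≡ 1  ← first divisor giving 1
The order is 39.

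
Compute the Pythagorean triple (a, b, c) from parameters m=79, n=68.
(1617, 10744, 10865)

Euclid's formula: a = m² - n², b = 2mn, c = m² + n²
m = 79, n = 68
a = 79² - 68² = 6241 - 4624 = 1617
b = 2 × 79 × 68 = 10744
c = 79² + 68² = 6241 + 4624 = 10865
Verification: 1617² + 10744² = 2614689 + 115433536 = 118048225 = 10865² ✓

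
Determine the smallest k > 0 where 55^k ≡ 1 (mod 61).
60

61 is prime, so ord(55) divides φ(61) = 60.
Divisors of 60: 1, 2, 3, 4, 5, 6, 10, 12, 15, 20, 30, 60.
Repeated squaring: 55^1 ≡ 55, 55^2 ≡ 36, 55^4 ≡ 15, 55^8 ≡ 42, 55^16 ≡ 56, 55^32 ≡ 25 (mod 61).
Test 55^d mod 61 for each divisor d in increasing order:
55^1 ≡ 55
55^2 ≡ 36
55^3 = 55^2·55^1 ≡ 28
55^4 ≡ 15
55^5 = 55^4·55^1 ≡ 32
55^6 = 55^4·55^2 ≡ 52
55^10 = 55^8·55^2 ≡ 48
55^12 = 55^8·55^4 ≡ 20
55^15 = 55^8·55^4·55^2·55^1 ≡ 11
55^20 = 55^16·55^4 ≡ 47
55^30 = 55^16·55^8·55^4·55^2 ≡ 60
55^60 = 55^32·55^16·55^8·55^4 ≡ 1  ← first divisor giving 1
The order is 60.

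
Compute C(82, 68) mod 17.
1

Using Lucas' theorem:
Write n=82 and k=68 in base 17:
n in base 17: [4, 14]
k in base 17: [4, 0]
C(82,68) mod 17 = ∏ C(n_i, k_i) mod 17
Digit binomials (mod 17): C(4,4) = 1; C(14,0) = 1
Product: 1 × 1 = 1 ≡ 1 (mod 17)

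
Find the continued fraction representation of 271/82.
[3; 3, 3, 1, 1, 3]

Euclidean algorithm steps:
271 = 3 × 82 + 25
82 = 3 × 25 + 7
25 = 3 × 7 + 4
7 = 1 × 4 + 3
4 = 1 × 3 + 1
3 = 3 × 1 + 0
Continued fraction: [3; 3, 3, 1, 1, 3]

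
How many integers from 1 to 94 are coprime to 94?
46

94 = 2 × 47
φ(n) = n × ∏(1 - 1/p) for each prime p dividing n
φ(94) = 94 × (1 - 1/2) × (1 - 1/47) = 46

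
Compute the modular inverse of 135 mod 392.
151

gcd(135, 392) = 1, so the inverse exists.
Extended Euclidean algorithm on (392, 135):
392 = 2 × 135 + 122  ⟹  122 = (1)·392 + (-2)·135
135 = 1 × 122 + 13  ⟹  13 = (-1)·392 + (3)·135
122 = 9 × 13 + 5  ⟹  5 = (10)·392 + (-29)·135
13 = 2 × 5 + 3  ⟹  3 = (-21)·392 + (61)·135
5 = 1 × 3 + 2  ⟹  2 = (31)·392 + (-90)·135
3 = 1 × 2 + 1  ⟹  1 = (-52)·392 + (151)·135
So (151)·135 ≡ 1 (mod 392), i.e. 135^(-1) ≡ 151 (mod 392).
Check: 135 × 151 = 20385 ≡ 1 (mod 392)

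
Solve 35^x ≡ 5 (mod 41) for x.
22

Baby-step giant-step with step n = ⌈√41⌉ = 7.
Baby steps 35^j mod 41 (j:value) for j=0..6: 0:1, 1:35, 2:36, 3:30, 4:25, 5:14, 6:39.
Giant-step multiplier: 35^(-7) ≡ 35^(40-7) = 35^33 ≡ 24 (mod 41).
Giant steps γ_i = 5·24^i mod 41: γ_0=5, γ_1=38, γ_2=10, γ_3=35 (in table at j=1).
x = i·n + j = 3·7 + 1 = 22.
Check: 35^22 ≡ 5 (mod 41).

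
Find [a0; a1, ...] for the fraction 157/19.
[8; 3, 1, 4]

Euclidean algorithm steps:
157 = 8 × 19 + 5
19 = 3 × 5 + 4
5 = 1 × 4 + 1
4 = 4 × 1 + 0
Continued fraction: [8; 3, 1, 4]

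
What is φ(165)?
80

165 = 3 × 5 × 11
φ(n) = n × ∏(1 - 1/p) for each prime p dividing n
φ(165) = 165 × (1 - 1/3) × (1 - 1/5) × (1 - 1/11) = 80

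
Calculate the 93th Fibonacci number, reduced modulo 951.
449

Matrix identity: Q^n = [[F_(n+1), F_n], [F_n, F_(n-1)]] with Q = [[1,1],[1,0]].
n = 93 = 1011101₂. Square-and-multiply, entries mod 951:
Q^1 = [[1,1],[1,0]]
Q^2 = (Q^1)² = [[2,1],[1,1]]
Q^5 = (Q^2)²·Q = [[8,5],[5,3]]
Q^11 = (Q^5)²·Q = [[144,89],[89,55]]
Q^23 = (Q^11)²·Q = [[720,127],[127,593]]
Q^46 = (Q^23)² = [[67,326],[326,692]]
Q^93 = (Q^46)²·Q = [[623,449],[449,174]]
F_93 mod 951 = Q^93[0][1] = 449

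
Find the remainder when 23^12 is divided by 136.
81

Repeated squaring. Binary of 12 = 1100.
23^1 ≡ 23 (mod 136); 23^2 ≡ 121 (mod 136); 23^4 ≡ 89 (mod 136); 23^8 ≡ 33 (mod 136)
23^12 = 23^4 × 23^8 ≡ 81 (mod 136)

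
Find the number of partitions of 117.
1327710076

p(n) counts ways to write n as a sum of positive integers (order ignored).
Euler's pentagonal recurrence: p(k) = p(k-1) + p(k-2) - p(k-5) - p(k-7) + p(k-12) + p(k-15) - ... (offsets j(3j∓1)/2, signs ++--, p(0)=1, p(<0)=0).
DP table for k = 0..116: p(0)=1, p(1)=1, p(2)=2, p(3)=3, p(4)=5, p(5)=7, p(6)=11, p(7)=15, p(8)=22, p(9)=30, p(10)=42, p(11)=56, p(12)=77, p(13)=101, p(14)=135, p(15)=176, p(16)=231, p(17)=297, p(18)=385, p(19)=490, p(20)=627, p(21)=792, p(22)=1002, p(23)=1255, p(24)=1575, p(25)=1958, p(26)=2436, p(27)=3010, p(28)=3718, p(29)=4565, p(30)=5604, p(31)=6842, p(32)=8349, p(33)=10143, p(34)=12310, p(35)=14883, p(36)=17977, p(37)=21637, p(38)=26015, p(39)=31185, p(40)=37338, p(41)=44583, p(42)=53174, p(43)=63261, p(44)=75175, p(45)=89134, p(46)=105558, p(47)=124754, p(48)=147273, p(49)=173525, p(50)=204226, p(51)=239943, p(52)=281589, p(53)=329931, p(54)=386155, p(55)=451276, p(56)=526823, p(57)=614154, p(58)=715220, p(59)=831820, p(60)=966467, p(61)=1121505, p(62)=1300156, p(63)=1505499, p(64)=1741630, p(65)=2012558, p(66)=2323520, p(67)=2679689, p(68)=3087735, p(69)=3554345, p(70)=4087968, p(71)=4697205, p(72)=5392783, p(73)=6185689, p(74)=7089500, p(75)=8118264, p(76)=9289091, p(77)=10619863, p(78)=12132164, p(79)=13848650, p(80)=15796476, p(81)=18004327, p(82)=20506255, p(83)=23338469, p(84)=26543660, p(85)=30167357, p(86)=34262962, p(87)=38887673, p(88)=44108109, p(89)=49995925, p(90)=56634173, p(91)=64112359, p(92)=72533807, p(93)=82010177, p(94)=92669720, p(95)=104651419, p(96)=118114304, p(97)=133230930, p(98)=150198136, p(99)=169229875, p(100)=190569292, p(101)=214481126, p(102)=241265379, p(103)=271248950, p(104)=304801365, p(105)=342325709, p(106)=384276336, p(107)=431149389, p(108)=483502844, p(109)=541946240, p(110)=607163746, p(111)=679903203, p(112)=761002156, p(113)=851376628, p(114)=952050665, p(115)=1064144451, p(116)=1188908248.
Final step: p(117) = p(116) + p(115) - p(112) - p(110) + p(105) + p(102) - p(95) - p(91) + p(82) + p(77) - p(66) - p(60) + p(47) + p(40) - p(25) - p(17) + p(0)
= 1188908248 + 1064144451 - 761002156 - 607163746 + 342325709 + 241265379 - 104651419 - 64112359 + 20506255 + 10619863 - 2323520 - 966467 + 124754 + 37338 - 1958 - 297 + 1
= 1327710076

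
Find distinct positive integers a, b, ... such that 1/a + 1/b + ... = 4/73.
1/19 + 1/463 + 1/321091 + 1/206198539471

Greedy algorithm:
4/73: ceiling(73/4) = 19, use 1/19
3/1387: ceiling(1387/3) = 463, use 1/463
2/642181: ceiling(642181/2) = 321091, use 1/321091
1/206198539471: ceiling(206198539471/1) = 206198539471, use 1/206198539471
Result: 4/73 = 1/19 + 1/463 + 1/321091 + 1/206198539471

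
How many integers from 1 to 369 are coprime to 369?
240

369 = 3^2 × 41
φ(n) = n × ∏(1 - 1/p) for each prime p dividing n
φ(369) = 369 × (1 - 1/3) × (1 - 1/41) = 240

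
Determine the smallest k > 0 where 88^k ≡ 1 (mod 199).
66

199 is prime, so ord(88) divides φ(199) = 198.
Divisors of 198: 1, 2, 3, 6, 9, 11, 18, 22, 33, 66, 99, 198.
Repeated squaring: 88^1 ≡ 88, 88^2 ≡ 182, 88^4 ≡ 90, 88^8 ≡ 140, 88^16 ≡ 98, 88^32 ≡ 52, 88^64 ≡ 117, 88^128 ≡ 157 (mod 199).
Test 88^d mod 199 for each divisor d in increasing order:
88^1 ≡ 88
88^2 ≡ 182
88^3 = 88^2·88^1 ≡ 96
88^6 = 88^4·88^2 ≡ 62
88^9 = 88^8·88^1 ≡ 181
88^11 = 88^8·88^2·88^1 ≡ 107
88^18 = 88^16·88^2 ≡ 125
88^22 = 88^16·88^4·88^2 ≡ 106
88^33 = 88^32·88^1 ≡ 198
88^66 = 88^64·88^2 ≡ 1  ← first divisor giving 1
The order is 66.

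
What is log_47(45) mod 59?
50

Baby-step giant-step with step n = ⌈√59⌉ = 8.
Baby steps 47^j mod 59 (j:value) for j=0..7: 0:1, 1:47, 2:26, 3:42, 4:27, 5:30, 6:53, 7:13.
Giant-step multiplier: 47^(-8) ≡ 47^(58-8) = 47^50 ≡ 45 (mod 59).
Giant steps γ_i = 45·45^i mod 59: γ_0=45, γ_1=19, γ_2=29, γ_3=7, γ_4=20, γ_5=15, γ_6=26 (in table at j=2).
x = i·n + j = 6·8 + 2 = 50.
Check: 47^50 ≡ 45 (mod 59).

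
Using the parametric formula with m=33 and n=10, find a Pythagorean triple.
(989, 660, 1189)

Euclid's formula: a = m² - n², b = 2mn, c = m² + n²
m = 33, n = 10
a = 33² - 10² = 1089 - 100 = 989
b = 2 × 33 × 10 = 660
c = 33² + 10² = 1089 + 100 = 1189
Verification: 989² + 660² = 978121 + 435600 = 1413721 = 1189² ✓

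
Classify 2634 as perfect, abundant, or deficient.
abundant

Proper divisors of 2634: sum = 1 + 2 + 3 + 6 + 439 + 878 + 1317 = 2646
Since 2646 > 2634, 2634 is abundant.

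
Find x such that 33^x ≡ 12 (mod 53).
37

Baby-step giant-step with step n = ⌈√53⌉ = 8.
Baby steps 33^j mod 53 (j:value) for j=0..7: 0:1, 1:33, 2:29, 3:3, 4:46, 5:34, 6:9, 7:32.
Giant-step multiplier: 33^(-8) ≡ 33^(52-8) = 33^44 ≡ 13 (mod 53).
Giant steps γ_i = 12·13^i mod 53: γ_0=12, γ_1=50, γ_2=14, γ_3=23, γ_4=34 (in table at j=5).
x = i·n + j = 4·8 + 5 = 37.
Check: 33^37 ≡ 12 (mod 53).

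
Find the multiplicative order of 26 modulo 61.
60

61 is prime, so ord(26) divides φ(61) = 60.
Divisors of 60: 1, 2, 3, 4, 5, 6, 10, 12, 15, 20, 30, 60.
Repeated squaring: 26^1 ≡ 26, 26^2 ≡ 5, 26^4 ≡ 25, 26^8 ≡ 15, 26^16 ≡ 42, 26^32 ≡ 56 (mod 61).
Test 26^d mod 61 for each divisor d in increasing order:
26^1 ≡ 26
26^2 ≡ 5
26^3 = 26^2·26^1 ≡ 8
26^4 ≡ 25
26^5 = 26^4·26^1 ≡ 40
26^6 = 26^4·26^2 ≡ 3
26^10 = 26^8·26^2 ≡ 14
26^12 = 26^8·26^4 ≡ 9
26^15 = 26^8·26^4·26^2·26^1 ≡ 11
26^20 = 26^16·26^4 ≡ 13
26^30 = 26^16·26^8·26^4·26^2 ≡ 60
26^60 = 26^32·26^16·26^8·26^4 ≡ 1  ← first divisor giving 1
The order is 60.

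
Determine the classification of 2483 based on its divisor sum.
deficient

Proper divisors of 2483: sum = 1 + 13 + 191 = 205
Since 205 < 2483, 2483 is deficient.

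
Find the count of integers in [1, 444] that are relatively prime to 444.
144

444 = 2^2 × 3 × 37
φ(n) = n × ∏(1 - 1/p) for each prime p dividing n
φ(444) = 444 × (1 - 1/2) × (1 - 1/3) × (1 - 1/37) = 144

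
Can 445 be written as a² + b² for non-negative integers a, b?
2² + 21² (a=2, b=21)

Factorization: 445 = 5 × 89
By Fermat: n is sum of two squares iff every prime p ≡ 3 (mod 4) appears to even power.
All primes ≡ 3 (mod 4) appear to even power.
Search a = 0, 1, 2, … for 445 - a² a perfect square: first hit at a = 2: 445 - 4 = 441 = 21².
445 = 2² + 21² = 4 + 441 ✓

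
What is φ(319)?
280

319 = 11 × 29
φ(n) = n × ∏(1 - 1/p) for each prime p dividing n
φ(319) = 319 × (1 - 1/11) × (1 - 1/29) = 280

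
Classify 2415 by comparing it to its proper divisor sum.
deficient

Proper divisors of 2415: sum = 1 + 3 + 5 + 7 + 15 + 21 + 23 + 35 + 69 + 105 + 115 + 161 + 345 + 483 + 805 = 2193
Since 2193 < 2415, 2415 is deficient.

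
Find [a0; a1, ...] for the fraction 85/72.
[1; 5, 1, 1, 6]

Euclidean algorithm steps:
85 = 1 × 72 + 13
72 = 5 × 13 + 7
13 = 1 × 7 + 6
7 = 1 × 6 + 1
6 = 6 × 1 + 0
Continued fraction: [1; 5, 1, 1, 6]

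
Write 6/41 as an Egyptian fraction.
1/7 + 1/287

Greedy algorithm:
6/41: ceiling(41/6) = 7, use 1/7
1/287: ceiling(287/1) = 287, use 1/287
Result: 6/41 = 1/7 + 1/287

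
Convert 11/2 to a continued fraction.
[5; 2]

Euclidean algorithm steps:
11 = 5 × 2 + 1
2 = 2 × 1 + 0
Continued fraction: [5; 2]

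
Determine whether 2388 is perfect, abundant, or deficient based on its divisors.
abundant

Proper divisors of 2388: sum = 1 + 2 + 3 + 4 + 6 + 12 + 199 + 398 + 597 + 796 + 1194 = 3212
Since 3212 > 2388, 2388 is abundant.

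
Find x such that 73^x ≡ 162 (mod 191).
66

Baby-step giant-step with step n = ⌈√191⌉ = 14.
Baby steps 73^j mod 191 (j:value) for j=0..13: 0:1, 1:73, 2:172, 3:141, 4:170, 5:186, 6:17, 7:95, 8:59, 9:105, 10:25, 11:106, 12:98, 13:87.
Giant-step multiplier: 73^(-14) ≡ 73^(190-14) = 73^176 ≡ 4 (mod 191).
Giant steps γ_i = 162·4^i mod 191: γ_0=162, γ_1=75, γ_2=109, γ_3=54, γ_4=25 (in table at j=10).
x = i·n + j = 4·14 + 10 = 66.
Check: 73^66 ≡ 162 (mod 191).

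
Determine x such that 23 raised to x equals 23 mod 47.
1

Baby-step giant-step with step n = ⌈√47⌉ = 7.
Baby steps 23^j mod 47 (j:value) for j=0..6: 0:1, 1:23, 2:12, 3:41, 4:3, 5:22, 6:36.
h = 23 is already in the table at j=1, so x = 1.
Check: 23^1 ≡ 23 (mod 47).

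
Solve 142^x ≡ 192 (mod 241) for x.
178

Baby-step giant-step with step n = ⌈√241⌉ = 16.
Baby steps 142^j mod 241 (j:value) for j=0..15: 0:1, 1:142, 2:161, 3:208, 4:134, 5:230, 6:125, 7:157, 8:122, 9:213, 10:121, 11:71, 12:201, 13:104, 14:67, 15:115.
Giant-step multiplier: 142^(-16) ≡ 142^(240-16) = 142^224 ≡ 54 (mod 241).
Giant steps γ_i = 192·54^i mod 241: γ_0=192, γ_1=5, γ_2=29, γ_3=120, γ_4=214, γ_5=229, γ_6=75, γ_7=194, γ_8=113, γ_9=77, γ_10=61, γ_11=161 (in table at j=2).
x = i·n + j = 11·16 + 2 = 178.
Check: 142^178 ≡ 192 (mod 241).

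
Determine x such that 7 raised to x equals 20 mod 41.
6

Baby-step giant-step with step n = ⌈√41⌉ = 7.
Baby steps 7^j mod 41 (j:value) for j=0..6: 0:1, 1:7, 2:8, 3:15, 4:23, 5:38, 6:20.
h = 20 is already in the table at j=6, so x = 6.
Check: 7^6 ≡ 20 (mod 41).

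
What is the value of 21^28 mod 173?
118

Repeated squaring. Binary of 28 = 11100.
21^1 ≡ 21 (mod 173); 21^2 ≡ 95 (mod 173); 21^4 ≡ 29 (mod 173); 21^8 ≡ 149 (mod 173); 21^16 ≡ 57 (mod 173)
21^28 = 21^4 × 21^8 × 21^16 ≡ 118 (mod 173)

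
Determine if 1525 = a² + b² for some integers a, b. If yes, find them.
2² + 39² (a=2, b=39)

Factorization: 1525 = 5^2 × 61
By Fermat: n is sum of two squares iff every prime p ≡ 3 (mod 4) appears to even power.
All primes ≡ 3 (mod 4) appear to even power.
Search a = 0, 1, 2, … for 1525 - a² a perfect square: first hit at a = 2: 1525 - 4 = 1521 = 39².
1525 = 2² + 39² = 4 + 1521 ✓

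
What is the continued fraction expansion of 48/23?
[2; 11, 2]

Euclidean algorithm steps:
48 = 2 × 23 + 2
23 = 11 × 2 + 1
2 = 2 × 1 + 0
Continued fraction: [2; 11, 2]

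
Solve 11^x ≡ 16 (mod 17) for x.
8

Baby-step giant-step with step n = ⌈√17⌉ = 5.
Baby steps 11^j mod 17 (j:value) for j=0..4: 0:1, 1:11, 2:2, 3:5, 4:4.
Giant-step multiplier: 11^(-5) ≡ 11^(16-5) = 11^11 ≡ 12 (mod 17).
Giant steps γ_i = 16·12^i mod 17: γ_0=16, γ_1=5 (in table at j=3).
x = i·n + j = 1·5 + 3 = 8.
Check: 11^8 ≡ 16 (mod 17).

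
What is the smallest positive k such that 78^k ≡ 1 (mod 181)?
180

181 is prime, so ord(78) divides φ(181) = 180.
Divisors of 180: 1, 2, 3, 4, 5, 6, 9, 10, 12, 15, 18, 20, 30, 36, 45, 60, 90, 180.
Repeated squaring: 78^1 ≡ 78, 78^2 ≡ 111, 78^4 ≡ 13, 78^8 ≡ 169, 78^16 ≡ 144, 78^32 ≡ 102, 78^64 ≡ 87, 78^128 ≡ 148 (mod 181).
Test 78^d mod 181 for each divisor d in increasing order:
78^1 ≡ 78
78^2 ≡ 111
78^3 = 78^2·78^1 ≡ 151
78^4 ≡ 13
78^5 = 78^4·78^1 ≡ 109
78^6 = 78^4·78^2 ≡ 176
78^9 = 78^8·78^1 ≡ 150
78^10 = 78^8·78^2 ≡ 116
78^12 = 78^8·78^4 ≡ 25
78^15 = 78^8·78^4·78^2·78^1 ≡ 155
78^18 = 78^16·78^2 ≡ 56
78^20 = 78^16·78^4 ≡ 62
78^30 = 78^16·78^8·78^4·78^2 ≡ 133
78^36 = 78^32·78^4 ≡ 59
78^45 = 78^32·78^8·78^4·78^1 ≡ 162
78^60 = 78^32·78^16·78^8·78^4 ≡ 132
78^90 = 78^64·78^16·78^8·78^2 ≡ 180
78^180 = 78^128·78^32·78^16·78^4 ≡ 1  ← first divisor giving 1
The order is 180.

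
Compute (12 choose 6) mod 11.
0

Using Lucas' theorem:
Write n=12 and k=6 in base 11:
n in base 11: [1, 1]
k in base 11: [0, 6]
C(12,6) mod 11 = ∏ C(n_i, k_i) mod 11
Digit binomials (mod 11): C(1,0) = 1; C(1,6) = 0 (k_i > n_i)
Product: 1 × 0 = 0 ≡ 0 (mod 11)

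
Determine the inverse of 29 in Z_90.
59

gcd(29, 90) = 1, so the inverse exists.
Extended Euclidean algorithm on (90, 29):
90 = 3 × 29 + 3  ⟹  3 = (1)·90 + (-3)·29
29 = 9 × 3 + 2  ⟹  2 = (-9)·90 + (28)·29
3 = 1 × 2 + 1  ⟹  1 = (10)·90 + (-31)·29
So (-31)·29 ≡ 1 (mod 90), i.e. 29^(-1) ≡ -31 ≡ 59 (mod 90).
Check: 29 × 59 = 1711 ≡ 1 (mod 90)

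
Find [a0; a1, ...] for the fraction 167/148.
[1; 7, 1, 3, 1, 3]

Euclidean algorithm steps:
167 = 1 × 148 + 19
148 = 7 × 19 + 15
19 = 1 × 15 + 4
15 = 3 × 4 + 3
4 = 1 × 3 + 1
3 = 3 × 1 + 0
Continued fraction: [1; 7, 1, 3, 1, 3]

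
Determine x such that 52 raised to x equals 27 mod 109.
48

Baby-step giant-step with step n = ⌈√109⌉ = 11.
Baby steps 52^j mod 109 (j:value) for j=0..10: 0:1, 1:52, 2:88, 3:107, 4:5, 5:42, 6:4, 7:99, 8:25, 9:101, 10:20.
Giant-step multiplier: 52^(-11) ≡ 52^(108-11) = 52^97 ≡ 85 (mod 109).
Giant steps γ_i = 27·85^i mod 109: γ_0=27, γ_1=6, γ_2=74, γ_3=77, γ_4=5 (in table at j=4).
x = i·n + j = 4·11 + 4 = 48.
Check: 52^48 ≡ 27 (mod 109).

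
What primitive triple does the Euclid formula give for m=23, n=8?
(465, 368, 593)

Euclid's formula: a = m² - n², b = 2mn, c = m² + n²
m = 23, n = 8
a = 23² - 8² = 529 - 64 = 465
b = 2 × 23 × 8 = 368
c = 23² + 8² = 529 + 64 = 593
Verification: 465² + 368² = 216225 + 135424 = 351649 = 593² ✓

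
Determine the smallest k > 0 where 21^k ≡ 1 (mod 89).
44

89 is prime, so ord(21) divides φ(89) = 88.
Divisors of 88: 1, 2, 4, 8, 11, 22, 44, 88.
Repeated squaring: 21^1 ≡ 21, 21^2 ≡ 85, 21^4 ≡ 16, 21^8 ≡ 78, 21^16 ≡ 32, 21^32 ≡ 45, 21^64 ≡ 67 (mod 89).
Test 21^d mod 89 for each divisor d in increasing order:
21^1 ≡ 21
21^2 ≡ 85
21^4 ≡ 16
21^8 ≡ 78
21^11 = 21^8·21^2·21^1 ≡ 34
21^22 = 21^16·21^4·21^2 ≡ 88
21^44 = 21^32·21^8·21^4 ≡ 1  ← first divisor giving 1
The order is 44.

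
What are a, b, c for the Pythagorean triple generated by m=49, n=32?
(1377, 3136, 3425)

Euclid's formula: a = m² - n², b = 2mn, c = m² + n²
m = 49, n = 32
a = 49² - 32² = 2401 - 1024 = 1377
b = 2 × 49 × 32 = 3136
c = 49² + 32² = 2401 + 1024 = 3425
Verification: 1377² + 3136² = 1896129 + 9834496 = 11730625 = 3425² ✓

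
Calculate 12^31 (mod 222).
90

Repeated squaring. Binary of 31 = 11111.
12^1 ≡ 12 (mod 222); 12^2 ≡ 144 (mod 222); 12^4 ≡ 90 (mod 222); 12^8 ≡ 108 (mod 222); 12^16 ≡ 120 (mod 222)
12^31 = 12^1 × 12^2 × 12^4 × 12^8 × 12^16 ≡ 90 (mod 222)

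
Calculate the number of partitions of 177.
522115831195

p(n) counts ways to write n as a sum of positive integers (order ignored).
Euler's pentagonal recurrence: p(k) = p(k-1) + p(k-2) - p(k-5) - p(k-7) + p(k-12) + p(k-15) - ... (offsets j(3j∓1)/2, signs ++--, p(0)=1, p(<0)=0).
DP table for k = 0..176: p(0)=1, p(1)=1, p(2)=2, p(3)=3, p(4)=5, p(5)=7, p(6)=11, p(7)=15, p(8)=22, p(9)=30, p(10)=42, p(11)=56, p(12)=77, p(13)=101, p(14)=135, p(15)=176, p(16)=231, p(17)=297, p(18)=385, p(19)=490, p(20)=627, p(21)=792, p(22)=1002, p(23)=1255, p(24)=1575, p(25)=1958, p(26)=2436, p(27)=3010, p(28)=3718, p(29)=4565, p(30)=5604, p(31)=6842, p(32)=8349, p(33)=10143, p(34)=12310, p(35)=14883, p(36)=17977, p(37)=21637, p(38)=26015, p(39)=31185, p(40)=37338, p(41)=44583, p(42)=53174, p(43)=63261, p(44)=75175, p(45)=89134, p(46)=105558, p(47)=124754, p(48)=147273, p(49)=173525, p(50)=204226, p(51)=239943, p(52)=281589, p(53)=329931, p(54)=386155, p(55)=451276, p(56)=526823, p(57)=614154, p(58)=715220, p(59)=831820, p(60)=966467, p(61)=1121505, p(62)=1300156, p(63)=1505499, p(64)=1741630, p(65)=2012558, p(66)=2323520, p(67)=2679689, p(68)=3087735, p(69)=3554345, p(70)=4087968, p(71)=4697205, p(72)=5392783, p(73)=6185689, p(74)=7089500, p(75)=8118264, p(76)=9289091, p(77)=10619863, p(78)=12132164, p(79)=13848650, p(80)=15796476, p(81)=18004327, p(82)=20506255, p(83)=23338469, p(84)=26543660, p(85)=30167357, p(86)=34262962, p(87)=38887673, p(88)=44108109, p(89)=49995925, p(90)=56634173, p(91)=64112359, p(92)=72533807, p(93)=82010177, p(94)=92669720, p(95)=104651419, p(96)=118114304, p(97)=133230930, p(98)=150198136, p(99)=169229875, p(100)=190569292, p(101)=214481126, p(102)=241265379, p(103)=271248950, p(104)=304801365, p(105)=342325709, p(106)=384276336, p(107)=431149389, p(108)=483502844, p(109)=541946240, p(110)=607163746, p(111)=679903203, p(112)=761002156, p(113)=851376628, p(114)=952050665, p(115)=1064144451, p(116)=1188908248, p(117)=1327710076, p(118)=1482074143, p(119)=1653668665, p(120)=1844349560, p(121)=2056148051, p(122)=2291320912, p(123)=2552338241, p(124)=2841940500, p(125)=3163127352, p(126)=3519222692, p(127)=3913864295, p(128)=4351078600, p(129)=4835271870, p(130)=5371315400, p(131)=5964539504, p(132)=6620830889, p(133)=7346629512, p(134)=8149040695, p(135)=9035836076, p(136)=10015581680, p(137)=11097645016, p(138)=12292341831, p(139)=13610949895, p(140)=15065878135, p(141)=16670689208, p(142)=18440293320, p(143)=20390982757, p(144)=22540654445, p(145)=24908858009, p(146)=27517052599, p(147)=30388671978, p(148)=33549419497, p(149)=37027355200, p(150)=40853235313, p(151)=45060624582, p(152)=49686288421, p(153)=54770336324, p(154)=60356673280, p(155)=66493182097, p(156)=73232243759, p(157)=80630964769, p(158)=88751778802, p(159)=97662728555, p(160)=107438159466, p(161)=118159068427, p(162)=129913904637, p(163)=142798995930, p(164)=156919475295, p(165)=172389800255, p(166)=189334822579, p(167)=207890420102, p(168)=228204732751, p(169)=250438925115, p(170)=274768617130, p(171)=301384802048, p(172)=330495499613, p(173)=362326859895, p(174)=397125074750, p(175)=435157697830, p(176)=476715857290.
Final step: p(177) = p(176) + p(175) - p(172) - p(170) + p(165) + p(162) - p(155) - p(151) + p(142) + p(137) - p(126) - p(120) + p(107) + p(100) - p(85) - p(77) + p(60) + p(51) - p(32) - p(22) + p(1)
= 476715857290 + 435157697830 - 330495499613 - 274768617130 + 172389800255 + 129913904637 - 66493182097 - 45060624582 + 18440293320 + 11097645016 - 3519222692 - 1844349560 + 431149389 + 190569292 - 30167357 - 10619863 + 966467 + 239943 - 8349 - 1002 + 1
= 522115831195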